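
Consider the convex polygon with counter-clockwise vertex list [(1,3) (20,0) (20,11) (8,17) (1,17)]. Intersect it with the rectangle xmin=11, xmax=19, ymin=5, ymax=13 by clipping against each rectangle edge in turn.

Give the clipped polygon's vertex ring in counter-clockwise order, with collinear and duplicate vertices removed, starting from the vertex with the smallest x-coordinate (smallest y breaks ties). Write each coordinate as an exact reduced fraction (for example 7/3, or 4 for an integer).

Clipped polygon: [(11,5) (19,5) (19,23/2) (16,13) (11,13)]

1. After x ≥ 11: [(11,27/19) (20,0) (20,11) (11,31/2)]
2. After x ≤ 19: [(11,27/19) (19,3/19) (19,23/2) (11,31/2)]
3. After y ≥ 5: [(11,5) (19,5) (19,23/2) (11,31/2)]
4. After y ≤ 13: [(11,13) (11,5) (19,5) (19,23/2) (16,13)]
5. Canonical ring: [(11,5) (19,5) (19,23/2) (16,13) (11,13)]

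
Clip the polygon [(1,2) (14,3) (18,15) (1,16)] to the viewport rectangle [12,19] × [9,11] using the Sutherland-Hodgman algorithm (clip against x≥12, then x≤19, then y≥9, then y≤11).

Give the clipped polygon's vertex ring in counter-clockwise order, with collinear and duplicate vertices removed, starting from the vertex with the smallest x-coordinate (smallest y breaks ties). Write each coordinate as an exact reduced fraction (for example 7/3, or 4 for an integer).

Clipped polygon: [(12,9) (16,9) (50/3,11) (12,11)]

1. After x ≥ 12: [(12,37/13) (14,3) (18,15) (12,261/17)]
2. After x ≤ 19: [(12,37/13) (14,3) (18,15) (12,261/17)]
3. After y ≥ 9: [(12,9) (16,9) (18,15) (12,261/17)]
4. After y ≤ 11: [(12,11) (12,9) (16,9) (50/3,11)]
5. Canonical ring: [(12,9) (16,9) (50/3,11) (12,11)]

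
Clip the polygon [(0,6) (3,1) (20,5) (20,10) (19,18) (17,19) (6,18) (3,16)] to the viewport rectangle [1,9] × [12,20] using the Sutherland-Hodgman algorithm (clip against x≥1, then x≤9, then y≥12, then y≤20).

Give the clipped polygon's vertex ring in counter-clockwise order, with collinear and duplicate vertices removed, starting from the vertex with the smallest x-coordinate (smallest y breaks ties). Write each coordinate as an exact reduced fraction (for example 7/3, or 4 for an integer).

1. After x ≥ 1: [(1,28/3) (1,13/3) (3,1) (20,5) (20,10) (19,18) (17,19) (6,18) (3,16)]
2. After x ≤ 9: [(1,28/3) (1,13/3) (3,1) (9,41/17) (9,201/11) (6,18) (3,16)]
3. After y ≥ 12: [(9/5,12) (9,12) (9,201/11) (6,18) (3,16)]
4. After y ≤ 20: [(9/5,12) (9,12) (9,201/11) (6,18) (3,16)]
5. Canonical ring: [(9/5,12) (9,12) (9,201/11) (6,18) (3,16)]

Clipped polygon: [(9/5,12) (9,12) (9,201/11) (6,18) (3,16)]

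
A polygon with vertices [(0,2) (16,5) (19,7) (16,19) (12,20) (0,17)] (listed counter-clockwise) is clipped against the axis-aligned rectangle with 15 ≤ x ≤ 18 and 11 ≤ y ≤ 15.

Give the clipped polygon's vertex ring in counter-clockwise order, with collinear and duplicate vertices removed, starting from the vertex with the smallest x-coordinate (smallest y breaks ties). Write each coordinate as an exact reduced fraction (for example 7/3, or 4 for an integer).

Clipped polygon: [(15,11) (18,11) (17,15) (15,15)]

1. After x ≥ 15: [(15,77/16) (16,5) (19,7) (16,19) (15,77/4)]
2. After x ≤ 18: [(15,77/16) (16,5) (18,19/3) (18,11) (16,19) (15,77/4)]
3. After y ≥ 11: [(15,11) (18,11) (18,11) (16,19) (15,77/4)]
4. After y ≤ 15: [(15,15) (15,11) (18,11) (18,11) (17,15)]
5. Canonical ring: [(15,11) (18,11) (17,15) (15,15)]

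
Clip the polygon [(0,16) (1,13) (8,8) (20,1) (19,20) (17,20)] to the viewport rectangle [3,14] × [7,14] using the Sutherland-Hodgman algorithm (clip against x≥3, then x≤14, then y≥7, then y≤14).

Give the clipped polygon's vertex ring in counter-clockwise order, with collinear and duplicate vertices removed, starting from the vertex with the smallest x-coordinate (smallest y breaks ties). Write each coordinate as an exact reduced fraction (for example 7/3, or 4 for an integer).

1. After x ≥ 3: [(3,284/17) (3,81/7) (8,8) (20,1) (19,20) (17,20)]
2. After x ≤ 14: [(14,328/17) (3,284/17) (3,81/7) (8,8) (14,9/2)]
3. After y ≥ 7: [(14,7) (14,328/17) (3,284/17) (3,81/7) (8,8) (68/7,7)]
4. After y ≤ 14: [(14,7) (14,14) (3,14) (3,81/7) (8,8) (68/7,7)]
5. Canonical ring: [(3,81/7) (8,8) (68/7,7) (14,7) (14,14) (3,14)]

Clipped polygon: [(3,81/7) (8,8) (68/7,7) (14,7) (14,14) (3,14)]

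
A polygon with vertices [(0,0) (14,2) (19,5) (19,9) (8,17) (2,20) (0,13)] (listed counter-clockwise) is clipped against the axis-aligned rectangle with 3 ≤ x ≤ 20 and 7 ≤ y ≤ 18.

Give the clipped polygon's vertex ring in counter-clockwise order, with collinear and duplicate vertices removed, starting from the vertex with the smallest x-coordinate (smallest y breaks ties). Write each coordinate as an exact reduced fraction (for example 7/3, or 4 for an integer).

1. After x ≥ 3: [(3,3/7) (14,2) (19,5) (19,9) (8,17) (3,39/2)]
2. After x ≤ 20: [(3,3/7) (14,2) (19,5) (19,9) (8,17) (3,39/2)]
3. After y ≥ 7: [(3,7) (19,7) (19,9) (8,17) (3,39/2)]
4. After y ≤ 18: [(3,18) (3,7) (19,7) (19,9) (8,17) (6,18)]
5. Canonical ring: [(3,7) (19,7) (19,9) (8,17) (6,18) (3,18)]

Clipped polygon: [(3,7) (19,7) (19,9) (8,17) (6,18) (3,18)]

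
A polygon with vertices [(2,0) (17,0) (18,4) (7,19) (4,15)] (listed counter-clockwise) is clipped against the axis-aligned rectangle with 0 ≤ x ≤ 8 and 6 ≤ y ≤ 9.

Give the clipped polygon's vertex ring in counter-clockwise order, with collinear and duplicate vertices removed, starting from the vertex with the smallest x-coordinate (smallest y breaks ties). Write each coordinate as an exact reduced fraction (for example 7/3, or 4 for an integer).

1. After x ≥ 0: [(2,0) (17,0) (18,4) (7,19) (4,15)]
2. After x ≤ 8: [(2,0) (8,0) (8,194/11) (7,19) (4,15)]
3. After y ≥ 6: [(14/5,6) (8,6) (8,194/11) (7,19) (4,15)]
4. After y ≤ 9: [(16/5,9) (14/5,6) (8,6) (8,9)]
5. Canonical ring: [(14/5,6) (8,6) (8,9) (16/5,9)]

Clipped polygon: [(14/5,6) (8,6) (8,9) (16/5,9)]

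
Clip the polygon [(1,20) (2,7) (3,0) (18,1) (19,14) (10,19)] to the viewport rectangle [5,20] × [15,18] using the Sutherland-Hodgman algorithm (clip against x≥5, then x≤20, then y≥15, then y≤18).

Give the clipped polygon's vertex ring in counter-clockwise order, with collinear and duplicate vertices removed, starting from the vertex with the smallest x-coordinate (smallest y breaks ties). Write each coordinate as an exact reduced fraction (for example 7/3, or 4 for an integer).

1. After x ≥ 5: [(5,176/9) (5,2/15) (18,1) (19,14) (10,19)]
2. After x ≤ 20: [(5,176/9) (5,2/15) (18,1) (19,14) (10,19)]
3. After y ≥ 15: [(5,176/9) (5,15) (86/5,15) (10,19)]
4. After y ≤ 18: [(5,18) (5,15) (86/5,15) (59/5,18)]
5. Canonical ring: [(5,15) (86/5,15) (59/5,18) (5,18)]

Clipped polygon: [(5,15) (86/5,15) (59/5,18) (5,18)]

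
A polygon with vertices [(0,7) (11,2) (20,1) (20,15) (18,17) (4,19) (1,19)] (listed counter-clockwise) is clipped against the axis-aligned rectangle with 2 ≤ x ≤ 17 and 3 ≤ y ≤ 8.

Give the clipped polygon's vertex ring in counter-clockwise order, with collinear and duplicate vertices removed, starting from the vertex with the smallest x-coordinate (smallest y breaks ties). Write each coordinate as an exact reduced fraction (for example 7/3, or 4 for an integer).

1. After x ≥ 2: [(2,67/11) (11,2) (20,1) (20,15) (18,17) (4,19) (2,19)]
2. After x ≤ 17: [(2,67/11) (11,2) (17,4/3) (17,120/7) (4,19) (2,19)]
3. After y ≥ 3: [(2,67/11) (44/5,3) (17,3) (17,120/7) (4,19) (2,19)]
4. After y ≤ 8: [(2,8) (2,67/11) (44/5,3) (17,3) (17,8)]
5. Canonical ring: [(2,67/11) (44/5,3) (17,3) (17,8) (2,8)]

Clipped polygon: [(2,67/11) (44/5,3) (17,3) (17,8) (2,8)]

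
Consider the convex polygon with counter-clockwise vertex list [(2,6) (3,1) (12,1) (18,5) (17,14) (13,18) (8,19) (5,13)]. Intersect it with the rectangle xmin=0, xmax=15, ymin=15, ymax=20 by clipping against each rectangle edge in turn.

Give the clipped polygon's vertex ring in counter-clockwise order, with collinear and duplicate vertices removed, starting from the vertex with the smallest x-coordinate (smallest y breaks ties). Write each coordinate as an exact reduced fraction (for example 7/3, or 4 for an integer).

1. After x ≥ 0: [(2,6) (3,1) (12,1) (18,5) (17,14) (13,18) (8,19) (5,13)]
2. After x ≤ 15: [(2,6) (3,1) (12,1) (15,3) (15,16) (13,18) (8,19) (5,13)]
3. After y ≥ 15: [(15,15) (15,16) (13,18) (8,19) (6,15)]
4. After y ≤ 20: [(15,15) (15,16) (13,18) (8,19) (6,15)]
5. Canonical ring: [(6,15) (15,15) (15,16) (13,18) (8,19)]

Clipped polygon: [(6,15) (15,15) (15,16) (13,18) (8,19)]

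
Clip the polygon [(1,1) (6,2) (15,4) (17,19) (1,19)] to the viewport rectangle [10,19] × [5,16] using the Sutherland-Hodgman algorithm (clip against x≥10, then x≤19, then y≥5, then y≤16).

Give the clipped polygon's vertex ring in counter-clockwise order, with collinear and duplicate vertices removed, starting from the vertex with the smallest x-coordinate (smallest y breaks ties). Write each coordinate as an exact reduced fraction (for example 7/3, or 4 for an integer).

1. After x ≥ 10: [(10,26/9) (15,4) (17,19) (10,19)]
2. After x ≤ 19: [(10,26/9) (15,4) (17,19) (10,19)]
3. After y ≥ 5: [(10,5) (227/15,5) (17,19) (10,19)]
4. After y ≤ 16: [(10,16) (10,5) (227/15,5) (83/5,16)]
5. Canonical ring: [(10,5) (227/15,5) (83/5,16) (10,16)]

Clipped polygon: [(10,5) (227/15,5) (83/5,16) (10,16)]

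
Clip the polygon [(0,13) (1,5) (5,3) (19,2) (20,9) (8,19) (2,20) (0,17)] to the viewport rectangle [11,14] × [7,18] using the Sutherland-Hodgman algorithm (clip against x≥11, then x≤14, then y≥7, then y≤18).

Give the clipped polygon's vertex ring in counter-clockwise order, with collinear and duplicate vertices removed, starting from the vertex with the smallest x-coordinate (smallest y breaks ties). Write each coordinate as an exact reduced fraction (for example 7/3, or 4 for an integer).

1. After x ≥ 11: [(11,18/7) (19,2) (20,9) (11,33/2)]
2. After x ≤ 14: [(11,18/7) (14,33/14) (14,14) (11,33/2)]
3. After y ≥ 7: [(11,7) (14,7) (14,14) (11,33/2)]
4. After y ≤ 18: [(11,7) (14,7) (14,14) (11,33/2)]
5. Canonical ring: [(11,7) (14,7) (14,14) (11,33/2)]

Clipped polygon: [(11,7) (14,7) (14,14) (11,33/2)]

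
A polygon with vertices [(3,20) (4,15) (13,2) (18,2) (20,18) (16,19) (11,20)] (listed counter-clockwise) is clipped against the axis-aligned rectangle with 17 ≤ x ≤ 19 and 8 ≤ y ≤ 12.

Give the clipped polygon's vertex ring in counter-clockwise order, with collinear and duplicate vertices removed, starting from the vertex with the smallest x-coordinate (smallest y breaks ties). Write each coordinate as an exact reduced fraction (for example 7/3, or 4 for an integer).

1. After x ≥ 17: [(17,2) (18,2) (20,18) (17,75/4)]
2. After x ≤ 19: [(17,2) (18,2) (19,10) (19,73/4) (17,75/4)]
3. After y ≥ 8: [(17,8) (75/4,8) (19,10) (19,73/4) (17,75/4)]
4. After y ≤ 12: [(17,12) (17,8) (75/4,8) (19,10) (19,12)]
5. Canonical ring: [(17,8) (75/4,8) (19,10) (19,12) (17,12)]

Clipped polygon: [(17,8) (75/4,8) (19,10) (19,12) (17,12)]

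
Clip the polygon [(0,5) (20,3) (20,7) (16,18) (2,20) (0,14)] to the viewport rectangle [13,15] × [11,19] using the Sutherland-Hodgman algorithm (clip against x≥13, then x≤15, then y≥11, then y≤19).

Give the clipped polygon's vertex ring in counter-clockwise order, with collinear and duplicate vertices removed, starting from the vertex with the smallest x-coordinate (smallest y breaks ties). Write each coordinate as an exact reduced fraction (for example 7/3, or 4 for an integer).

1. After x ≥ 13: [(13,37/10) (20,3) (20,7) (16,18) (13,129/7)]
2. After x ≤ 15: [(13,37/10) (15,7/2) (15,127/7) (13,129/7)]
3. After y ≥ 11: [(13,11) (15,11) (15,127/7) (13,129/7)]
4. After y ≤ 19: [(13,11) (15,11) (15,127/7) (13,129/7)]
5. Canonical ring: [(13,11) (15,11) (15,127/7) (13,129/7)]

Clipped polygon: [(13,11) (15,11) (15,127/7) (13,129/7)]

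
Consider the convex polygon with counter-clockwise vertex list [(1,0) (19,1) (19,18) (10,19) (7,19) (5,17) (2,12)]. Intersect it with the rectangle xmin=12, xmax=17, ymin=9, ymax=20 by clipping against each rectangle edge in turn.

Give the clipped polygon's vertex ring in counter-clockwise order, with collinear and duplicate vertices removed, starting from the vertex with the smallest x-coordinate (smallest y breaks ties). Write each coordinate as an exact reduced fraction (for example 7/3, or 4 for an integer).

Clipped polygon: [(12,9) (17,9) (17,164/9) (12,169/9)]

1. After x ≥ 12: [(12,11/18) (19,1) (19,18) (12,169/9)]
2. After x ≤ 17: [(12,11/18) (17,8/9) (17,164/9) (12,169/9)]
3. After y ≥ 9: [(12,9) (17,9) (17,164/9) (12,169/9)]
4. After y ≤ 20: [(12,9) (17,9) (17,164/9) (12,169/9)]
5. Canonical ring: [(12,9) (17,9) (17,164/9) (12,169/9)]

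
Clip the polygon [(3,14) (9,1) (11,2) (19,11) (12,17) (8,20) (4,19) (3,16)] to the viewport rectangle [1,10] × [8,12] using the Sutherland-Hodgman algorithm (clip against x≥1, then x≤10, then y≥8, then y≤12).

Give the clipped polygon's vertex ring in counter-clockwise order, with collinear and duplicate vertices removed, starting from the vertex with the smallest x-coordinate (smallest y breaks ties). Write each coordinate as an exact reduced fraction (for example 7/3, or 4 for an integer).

1. After x ≥ 1: [(3,14) (9,1) (11,2) (19,11) (12,17) (8,20) (4,19) (3,16)]
2. After x ≤ 10: [(3,14) (9,1) (10,3/2) (10,37/2) (8,20) (4,19) (3,16)]
3. After y ≥ 8: [(3,14) (75/13,8) (10,8) (10,37/2) (8,20) (4,19) (3,16)]
4. After y ≤ 12: [(51/13,12) (75/13,8) (10,8) (10,12)]
5. Canonical ring: [(51/13,12) (75/13,8) (10,8) (10,12)]

Clipped polygon: [(51/13,12) (75/13,8) (10,8) (10,12)]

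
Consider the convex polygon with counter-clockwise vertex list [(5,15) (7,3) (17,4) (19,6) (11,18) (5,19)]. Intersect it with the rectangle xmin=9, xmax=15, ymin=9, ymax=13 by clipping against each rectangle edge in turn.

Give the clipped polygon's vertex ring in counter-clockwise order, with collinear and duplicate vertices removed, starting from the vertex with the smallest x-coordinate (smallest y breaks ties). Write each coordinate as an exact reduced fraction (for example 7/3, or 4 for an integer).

Clipped polygon: [(9,9) (15,9) (15,12) (43/3,13) (9,13)]

1. After x ≥ 9: [(9,16/5) (17,4) (19,6) (11,18) (9,55/3)]
2. After x ≤ 15: [(9,16/5) (15,19/5) (15,12) (11,18) (9,55/3)]
3. After y ≥ 9: [(9,9) (15,9) (15,12) (11,18) (9,55/3)]
4. After y ≤ 13: [(9,13) (9,9) (15,9) (15,12) (43/3,13)]
5. Canonical ring: [(9,9) (15,9) (15,12) (43/3,13) (9,13)]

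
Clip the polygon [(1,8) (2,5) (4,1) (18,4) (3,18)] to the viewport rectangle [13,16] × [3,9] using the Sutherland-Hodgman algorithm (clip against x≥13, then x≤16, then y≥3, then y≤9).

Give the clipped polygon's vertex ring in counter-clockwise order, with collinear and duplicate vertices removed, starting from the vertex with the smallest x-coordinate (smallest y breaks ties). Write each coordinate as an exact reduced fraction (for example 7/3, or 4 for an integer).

1. After x ≥ 13: [(13,41/14) (18,4) (13,26/3)]
2. After x ≤ 16: [(13,41/14) (16,25/7) (16,88/15) (13,26/3)]
3. After y ≥ 3: [(13,3) (40/3,3) (16,25/7) (16,88/15) (13,26/3)]
4. After y ≤ 9: [(13,3) (40/3,3) (16,25/7) (16,88/15) (13,26/3)]
5. Canonical ring: [(13,3) (40/3,3) (16,25/7) (16,88/15) (13,26/3)]

Clipped polygon: [(13,3) (40/3,3) (16,25/7) (16,88/15) (13,26/3)]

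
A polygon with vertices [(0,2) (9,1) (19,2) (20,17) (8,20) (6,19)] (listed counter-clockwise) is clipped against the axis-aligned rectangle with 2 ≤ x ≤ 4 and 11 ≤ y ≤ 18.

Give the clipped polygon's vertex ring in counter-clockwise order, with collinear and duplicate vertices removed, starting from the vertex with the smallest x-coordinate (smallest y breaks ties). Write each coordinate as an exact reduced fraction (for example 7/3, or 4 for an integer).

1. After x ≥ 2: [(2,23/3) (2,16/9) (9,1) (19,2) (20,17) (8,20) (6,19)]
2. After x ≤ 4: [(4,40/3) (2,23/3) (2,16/9) (4,14/9)]
3. After y ≥ 11: [(4,11) (4,40/3) (54/17,11)]
4. After y ≤ 18: [(4,11) (4,40/3) (54/17,11)]
5. Canonical ring: [(54/17,11) (4,11) (4,40/3)]

Clipped polygon: [(54/17,11) (4,11) (4,40/3)]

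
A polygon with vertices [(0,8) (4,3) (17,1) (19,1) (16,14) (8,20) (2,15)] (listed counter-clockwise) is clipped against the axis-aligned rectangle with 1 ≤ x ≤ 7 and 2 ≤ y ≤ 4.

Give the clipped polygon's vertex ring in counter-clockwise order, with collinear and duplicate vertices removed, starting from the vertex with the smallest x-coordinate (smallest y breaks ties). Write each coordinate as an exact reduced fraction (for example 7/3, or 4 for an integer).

Clipped polygon: [(16/5,4) (4,3) (7,33/13) (7,4)]

1. After x ≥ 1: [(1,23/2) (1,27/4) (4,3) (17,1) (19,1) (16,14) (8,20) (2,15)]
2. After x ≤ 7: [(1,23/2) (1,27/4) (4,3) (7,33/13) (7,115/6) (2,15)]
3. After y ≥ 2: [(1,23/2) (1,27/4) (4,3) (7,33/13) (7,115/6) (2,15)]
4. After y ≤ 4: [(16/5,4) (4,3) (7,33/13) (7,4)]
5. Canonical ring: [(16/5,4) (4,3) (7,33/13) (7,4)]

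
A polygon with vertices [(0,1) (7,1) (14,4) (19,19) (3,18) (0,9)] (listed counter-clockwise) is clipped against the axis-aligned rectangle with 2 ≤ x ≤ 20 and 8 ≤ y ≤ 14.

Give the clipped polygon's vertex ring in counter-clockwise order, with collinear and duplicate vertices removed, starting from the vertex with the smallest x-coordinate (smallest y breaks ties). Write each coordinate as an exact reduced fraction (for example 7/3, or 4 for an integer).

1. After x ≥ 2: [(2,1) (7,1) (14,4) (19,19) (3,18) (2,15)]
2. After x ≤ 20: [(2,1) (7,1) (14,4) (19,19) (3,18) (2,15)]
3. After y ≥ 8: [(2,8) (46/3,8) (19,19) (3,18) (2,15)]
4. After y ≤ 14: [(2,14) (2,8) (46/3,8) (52/3,14)]
5. Canonical ring: [(2,8) (46/3,8) (52/3,14) (2,14)]

Clipped polygon: [(2,8) (46/3,8) (52/3,14) (2,14)]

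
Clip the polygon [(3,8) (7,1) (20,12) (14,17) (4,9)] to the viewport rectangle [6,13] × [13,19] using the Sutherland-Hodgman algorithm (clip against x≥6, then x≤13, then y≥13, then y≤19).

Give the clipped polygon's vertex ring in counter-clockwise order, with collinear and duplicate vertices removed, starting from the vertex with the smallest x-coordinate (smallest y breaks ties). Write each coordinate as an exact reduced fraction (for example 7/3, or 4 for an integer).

Clipped polygon: [(9,13) (13,13) (13,81/5)]

1. After x ≥ 6: [(6,11/4) (7,1) (20,12) (14,17) (6,53/5)]
2. After x ≤ 13: [(6,11/4) (7,1) (13,79/13) (13,81/5) (6,53/5)]
3. After y ≥ 13: [(13,13) (13,81/5) (9,13)]
4. After y ≤ 19: [(13,13) (13,81/5) (9,13)]
5. Canonical ring: [(9,13) (13,13) (13,81/5)]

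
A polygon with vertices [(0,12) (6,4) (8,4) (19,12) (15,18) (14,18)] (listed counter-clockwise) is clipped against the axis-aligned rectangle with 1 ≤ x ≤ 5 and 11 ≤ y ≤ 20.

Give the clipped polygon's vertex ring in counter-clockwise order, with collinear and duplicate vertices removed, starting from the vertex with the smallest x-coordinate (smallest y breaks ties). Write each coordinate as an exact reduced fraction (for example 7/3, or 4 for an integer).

Clipped polygon: [(1,11) (5,11) (5,99/7) (1,87/7)]

1. After x ≥ 1: [(1,87/7) (1,32/3) (6,4) (8,4) (19,12) (15,18) (14,18)]
2. After x ≤ 5: [(5,99/7) (1,87/7) (1,32/3) (5,16/3)]
3. After y ≥ 11: [(5,11) (5,99/7) (1,87/7) (1,11)]
4. After y ≤ 20: [(5,11) (5,99/7) (1,87/7) (1,11)]
5. Canonical ring: [(1,11) (5,11) (5,99/7) (1,87/7)]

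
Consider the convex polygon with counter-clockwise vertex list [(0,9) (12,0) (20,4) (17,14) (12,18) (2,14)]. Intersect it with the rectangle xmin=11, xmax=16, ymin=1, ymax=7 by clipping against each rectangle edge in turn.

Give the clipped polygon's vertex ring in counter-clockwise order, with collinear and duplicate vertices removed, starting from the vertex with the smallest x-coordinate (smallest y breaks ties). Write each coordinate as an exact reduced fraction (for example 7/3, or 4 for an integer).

Clipped polygon: [(11,1) (14,1) (16,2) (16,7) (11,7)]

1. After x ≥ 11: [(11,3/4) (12,0) (20,4) (17,14) (12,18) (11,88/5)]
2. After x ≤ 16: [(11,3/4) (12,0) (16,2) (16,74/5) (12,18) (11,88/5)]
3. After y ≥ 1: [(11,1) (14,1) (16,2) (16,74/5) (12,18) (11,88/5)]
4. After y ≤ 7: [(11,7) (11,1) (14,1) (16,2) (16,7)]
5. Canonical ring: [(11,1) (14,1) (16,2) (16,7) (11,7)]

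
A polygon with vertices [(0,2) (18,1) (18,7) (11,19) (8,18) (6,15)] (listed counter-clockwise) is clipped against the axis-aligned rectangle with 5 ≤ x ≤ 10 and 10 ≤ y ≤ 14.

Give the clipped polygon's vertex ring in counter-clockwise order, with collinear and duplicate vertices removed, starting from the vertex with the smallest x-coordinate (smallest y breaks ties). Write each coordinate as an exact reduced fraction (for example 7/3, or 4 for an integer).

Clipped polygon: [(5,10) (10,10) (10,14) (72/13,14) (5,77/6)]

1. After x ≥ 5: [(5,77/6) (5,31/18) (18,1) (18,7) (11,19) (8,18) (6,15)]
2. After x ≤ 10: [(5,77/6) (5,31/18) (10,13/9) (10,56/3) (8,18) (6,15)]
3. After y ≥ 10: [(5,77/6) (5,10) (10,10) (10,56/3) (8,18) (6,15)]
4. After y ≤ 14: [(72/13,14) (5,77/6) (5,10) (10,10) (10,14)]
5. Canonical ring: [(5,10) (10,10) (10,14) (72/13,14) (5,77/6)]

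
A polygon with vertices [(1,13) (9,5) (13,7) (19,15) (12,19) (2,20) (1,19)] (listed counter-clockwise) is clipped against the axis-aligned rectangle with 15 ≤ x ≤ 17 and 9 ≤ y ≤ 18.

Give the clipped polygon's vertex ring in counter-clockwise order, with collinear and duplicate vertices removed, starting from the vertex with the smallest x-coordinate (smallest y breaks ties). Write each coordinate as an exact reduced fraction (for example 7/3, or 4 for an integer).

1. After x ≥ 15: [(15,29/3) (19,15) (15,121/7)]
2. After x ≤ 17: [(15,29/3) (17,37/3) (17,113/7) (15,121/7)]
3. After y ≥ 9: [(15,29/3) (17,37/3) (17,113/7) (15,121/7)]
4. After y ≤ 18: [(15,29/3) (17,37/3) (17,113/7) (15,121/7)]
5. Canonical ring: [(15,29/3) (17,37/3) (17,113/7) (15,121/7)]

Clipped polygon: [(15,29/3) (17,37/3) (17,113/7) (15,121/7)]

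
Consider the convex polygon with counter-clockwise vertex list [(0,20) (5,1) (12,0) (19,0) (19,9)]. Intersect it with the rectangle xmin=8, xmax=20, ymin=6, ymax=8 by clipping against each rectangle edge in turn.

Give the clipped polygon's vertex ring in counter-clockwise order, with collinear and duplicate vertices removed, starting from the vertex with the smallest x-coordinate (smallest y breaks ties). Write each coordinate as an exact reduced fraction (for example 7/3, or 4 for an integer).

1. After x ≥ 8: [(8,292/19) (8,4/7) (12,0) (19,0) (19,9)]
2. After x ≤ 20: [(8,292/19) (8,4/7) (12,0) (19,0) (19,9)]
3. After y ≥ 6: [(8,292/19) (8,6) (19,6) (19,9)]
4. After y ≤ 8: [(8,8) (8,6) (19,6) (19,8)]
5. Canonical ring: [(8,6) (19,6) (19,8) (8,8)]

Clipped polygon: [(8,6) (19,6) (19,8) (8,8)]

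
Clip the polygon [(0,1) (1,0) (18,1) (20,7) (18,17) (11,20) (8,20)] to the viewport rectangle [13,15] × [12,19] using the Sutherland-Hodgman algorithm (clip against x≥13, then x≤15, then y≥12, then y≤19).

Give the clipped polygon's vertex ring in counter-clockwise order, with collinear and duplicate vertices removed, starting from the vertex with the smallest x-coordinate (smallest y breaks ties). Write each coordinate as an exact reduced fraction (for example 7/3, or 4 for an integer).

1. After x ≥ 13: [(13,12/17) (18,1) (20,7) (18,17) (13,134/7)]
2. After x ≤ 15: [(13,12/17) (15,14/17) (15,128/7) (13,134/7)]
3. After y ≥ 12: [(13,12) (15,12) (15,128/7) (13,134/7)]
4. After y ≤ 19: [(13,19) (13,12) (15,12) (15,128/7) (40/3,19)]
5. Canonical ring: [(13,12) (15,12) (15,128/7) (40/3,19) (13,19)]

Clipped polygon: [(13,12) (15,12) (15,128/7) (40/3,19) (13,19)]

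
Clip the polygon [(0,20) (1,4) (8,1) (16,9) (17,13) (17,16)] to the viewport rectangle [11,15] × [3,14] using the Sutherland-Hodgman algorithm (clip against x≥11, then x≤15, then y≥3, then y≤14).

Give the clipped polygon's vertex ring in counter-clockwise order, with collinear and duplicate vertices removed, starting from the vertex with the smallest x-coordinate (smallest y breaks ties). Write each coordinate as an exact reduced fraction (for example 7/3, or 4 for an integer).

1. After x ≥ 11: [(11,296/17) (11,4) (16,9) (17,13) (17,16)]
2. After x ≤ 15: [(15,280/17) (11,296/17) (11,4) (15,8)]
3. After y ≥ 3: [(15,280/17) (11,296/17) (11,4) (15,8)]
4. After y ≤ 14: [(15,14) (11,14) (11,4) (15,8)]
5. Canonical ring: [(11,4) (15,8) (15,14) (11,14)]

Clipped polygon: [(11,4) (15,8) (15,14) (11,14)]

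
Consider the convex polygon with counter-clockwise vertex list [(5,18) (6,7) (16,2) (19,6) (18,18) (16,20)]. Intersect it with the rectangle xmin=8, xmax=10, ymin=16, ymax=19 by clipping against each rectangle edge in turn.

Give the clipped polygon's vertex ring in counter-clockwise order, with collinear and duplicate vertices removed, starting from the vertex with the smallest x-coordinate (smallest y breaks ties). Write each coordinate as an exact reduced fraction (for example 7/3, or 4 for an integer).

1. After x ≥ 8: [(8,204/11) (8,6) (16,2) (19,6) (18,18) (16,20)]
2. After x ≤ 10: [(10,208/11) (8,204/11) (8,6) (10,5)]
3. After y ≥ 16: [(10,16) (10,208/11) (8,204/11) (8,16)]
4. After y ≤ 19: [(10,16) (10,208/11) (8,204/11) (8,16)]
5. Canonical ring: [(8,16) (10,16) (10,208/11) (8,204/11)]

Clipped polygon: [(8,16) (10,16) (10,208/11) (8,204/11)]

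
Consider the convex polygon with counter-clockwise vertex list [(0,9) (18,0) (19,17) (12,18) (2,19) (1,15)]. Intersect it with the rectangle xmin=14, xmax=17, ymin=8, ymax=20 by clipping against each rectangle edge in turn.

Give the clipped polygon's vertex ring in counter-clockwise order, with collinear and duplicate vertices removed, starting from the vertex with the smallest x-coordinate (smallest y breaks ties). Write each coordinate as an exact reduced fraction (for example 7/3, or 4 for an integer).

Clipped polygon: [(14,8) (17,8) (17,121/7) (14,124/7)]

1. After x ≥ 14: [(14,2) (18,0) (19,17) (14,124/7)]
2. After x ≤ 17: [(14,2) (17,1/2) (17,121/7) (14,124/7)]
3. After y ≥ 8: [(14,8) (17,8) (17,121/7) (14,124/7)]
4. After y ≤ 20: [(14,8) (17,8) (17,121/7) (14,124/7)]
5. Canonical ring: [(14,8) (17,8) (17,121/7) (14,124/7)]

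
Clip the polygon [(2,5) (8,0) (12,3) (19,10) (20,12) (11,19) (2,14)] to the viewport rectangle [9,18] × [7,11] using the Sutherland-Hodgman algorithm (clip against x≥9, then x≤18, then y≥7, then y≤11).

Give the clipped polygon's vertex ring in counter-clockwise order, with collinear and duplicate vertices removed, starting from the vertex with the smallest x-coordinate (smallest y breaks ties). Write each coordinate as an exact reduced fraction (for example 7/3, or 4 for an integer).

Clipped polygon: [(9,7) (16,7) (18,9) (18,11) (9,11)]

1. After x ≥ 9: [(9,3/4) (12,3) (19,10) (20,12) (11,19) (9,161/9)]
2. After x ≤ 18: [(9,3/4) (12,3) (18,9) (18,122/9) (11,19) (9,161/9)]
3. After y ≥ 7: [(9,7) (16,7) (18,9) (18,122/9) (11,19) (9,161/9)]
4. After y ≤ 11: [(9,11) (9,7) (16,7) (18,9) (18,11)]
5. Canonical ring: [(9,7) (16,7) (18,9) (18,11) (9,11)]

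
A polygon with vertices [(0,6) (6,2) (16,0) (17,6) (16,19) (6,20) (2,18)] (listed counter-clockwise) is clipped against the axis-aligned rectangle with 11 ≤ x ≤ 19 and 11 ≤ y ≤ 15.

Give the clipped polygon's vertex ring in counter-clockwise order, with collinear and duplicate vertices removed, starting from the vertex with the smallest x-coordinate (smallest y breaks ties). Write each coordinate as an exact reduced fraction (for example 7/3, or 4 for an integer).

Clipped polygon: [(11,11) (216/13,11) (212/13,15) (11,15)]

1. After x ≥ 11: [(11,1) (16,0) (17,6) (16,19) (11,39/2)]
2. After x ≤ 19: [(11,1) (16,0) (17,6) (16,19) (11,39/2)]
3. After y ≥ 11: [(11,11) (216/13,11) (16,19) (11,39/2)]
4. After y ≤ 15: [(11,15) (11,11) (216/13,11) (212/13,15)]
5. Canonical ring: [(11,11) (216/13,11) (212/13,15) (11,15)]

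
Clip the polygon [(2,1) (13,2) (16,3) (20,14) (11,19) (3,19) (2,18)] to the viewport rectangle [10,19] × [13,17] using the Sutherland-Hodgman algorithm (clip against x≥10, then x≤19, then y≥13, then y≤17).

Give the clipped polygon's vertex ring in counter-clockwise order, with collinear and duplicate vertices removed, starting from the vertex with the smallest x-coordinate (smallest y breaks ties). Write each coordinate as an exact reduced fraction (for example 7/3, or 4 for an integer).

1. After x ≥ 10: [(10,19/11) (13,2) (16,3) (20,14) (11,19) (10,19)]
2. After x ≤ 19: [(10,19/11) (13,2) (16,3) (19,45/4) (19,131/9) (11,19) (10,19)]
3. After y ≥ 13: [(10,13) (19,13) (19,131/9) (11,19) (10,19)]
4. After y ≤ 17: [(10,17) (10,13) (19,13) (19,131/9) (73/5,17)]
5. Canonical ring: [(10,13) (19,13) (19,131/9) (73/5,17) (10,17)]

Clipped polygon: [(10,13) (19,13) (19,131/9) (73/5,17) (10,17)]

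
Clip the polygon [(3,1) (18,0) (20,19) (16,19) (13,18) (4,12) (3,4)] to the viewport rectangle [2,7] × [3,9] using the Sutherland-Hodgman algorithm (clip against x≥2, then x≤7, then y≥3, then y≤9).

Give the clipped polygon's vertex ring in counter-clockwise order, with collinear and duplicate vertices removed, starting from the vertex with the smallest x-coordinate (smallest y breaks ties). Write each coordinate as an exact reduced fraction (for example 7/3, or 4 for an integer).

Clipped polygon: [(3,3) (7,3) (7,9) (29/8,9) (3,4)]

1. After x ≥ 2: [(3,1) (18,0) (20,19) (16,19) (13,18) (4,12) (3,4)]
2. After x ≤ 7: [(3,1) (7,11/15) (7,14) (4,12) (3,4)]
3. After y ≥ 3: [(3,3) (7,3) (7,14) (4,12) (3,4)]
4. After y ≤ 9: [(3,3) (7,3) (7,9) (29/8,9) (3,4)]
5. Canonical ring: [(3,3) (7,3) (7,9) (29/8,9) (3,4)]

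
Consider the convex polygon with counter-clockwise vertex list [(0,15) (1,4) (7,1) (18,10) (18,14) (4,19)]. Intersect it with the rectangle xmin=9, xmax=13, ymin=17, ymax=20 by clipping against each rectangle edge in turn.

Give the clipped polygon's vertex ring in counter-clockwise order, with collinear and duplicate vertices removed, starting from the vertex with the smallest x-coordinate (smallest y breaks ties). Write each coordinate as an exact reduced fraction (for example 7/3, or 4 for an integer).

Clipped polygon: [(9,17) (48/5,17) (9,241/14)]

1. After x ≥ 9: [(9,29/11) (18,10) (18,14) (9,241/14)]
2. After x ≤ 13: [(9,29/11) (13,65/11) (13,221/14) (9,241/14)]
3. After y ≥ 17: [(9,17) (48/5,17) (9,241/14)]
4. After y ≤ 20: [(9,17) (48/5,17) (9,241/14)]
5. Canonical ring: [(9,17) (48/5,17) (9,241/14)]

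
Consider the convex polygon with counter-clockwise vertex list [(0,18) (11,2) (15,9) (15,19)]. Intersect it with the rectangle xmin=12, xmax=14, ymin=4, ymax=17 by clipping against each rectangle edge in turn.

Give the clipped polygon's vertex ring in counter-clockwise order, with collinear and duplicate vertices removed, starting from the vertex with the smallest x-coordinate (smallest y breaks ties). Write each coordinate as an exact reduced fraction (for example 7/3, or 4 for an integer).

Clipped polygon: [(12,4) (85/7,4) (14,29/4) (14,17) (12,17)]

1. After x ≥ 12: [(12,94/5) (12,15/4) (15,9) (15,19)]
2. After x ≤ 14: [(14,284/15) (12,94/5) (12,15/4) (14,29/4)]
3. After y ≥ 4: [(14,284/15) (12,94/5) (12,4) (85/7,4) (14,29/4)]
4. After y ≤ 17: [(14,17) (12,17) (12,4) (85/7,4) (14,29/4)]
5. Canonical ring: [(12,4) (85/7,4) (14,29/4) (14,17) (12,17)]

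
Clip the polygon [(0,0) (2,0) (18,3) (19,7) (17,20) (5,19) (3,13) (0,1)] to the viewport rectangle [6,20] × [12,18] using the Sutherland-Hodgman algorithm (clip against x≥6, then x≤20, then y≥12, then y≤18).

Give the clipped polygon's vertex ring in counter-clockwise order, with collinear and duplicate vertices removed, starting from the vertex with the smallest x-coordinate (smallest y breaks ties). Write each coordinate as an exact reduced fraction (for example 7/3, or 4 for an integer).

1. After x ≥ 6: [(6,3/4) (18,3) (19,7) (17,20) (6,229/12)]
2. After x ≤ 20: [(6,3/4) (18,3) (19,7) (17,20) (6,229/12)]
3. After y ≥ 12: [(6,12) (237/13,12) (17,20) (6,229/12)]
4. After y ≤ 18: [(6,18) (6,12) (237/13,12) (225/13,18)]
5. Canonical ring: [(6,12) (237/13,12) (225/13,18) (6,18)]

Clipped polygon: [(6,12) (237/13,12) (225/13,18) (6,18)]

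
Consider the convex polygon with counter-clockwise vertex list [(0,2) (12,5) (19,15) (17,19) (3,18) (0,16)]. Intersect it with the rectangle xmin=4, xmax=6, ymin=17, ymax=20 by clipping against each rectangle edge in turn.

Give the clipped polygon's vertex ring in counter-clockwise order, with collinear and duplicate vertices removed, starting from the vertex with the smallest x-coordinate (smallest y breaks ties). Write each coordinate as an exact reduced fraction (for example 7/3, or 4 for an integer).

1. After x ≥ 4: [(4,3) (12,5) (19,15) (17,19) (4,253/14)]
2. After x ≤ 6: [(4,3) (6,7/2) (6,255/14) (4,253/14)]
3. After y ≥ 17: [(4,17) (6,17) (6,255/14) (4,253/14)]
4. After y ≤ 20: [(4,17) (6,17) (6,255/14) (4,253/14)]
5. Canonical ring: [(4,17) (6,17) (6,255/14) (4,253/14)]

Clipped polygon: [(4,17) (6,17) (6,255/14) (4,253/14)]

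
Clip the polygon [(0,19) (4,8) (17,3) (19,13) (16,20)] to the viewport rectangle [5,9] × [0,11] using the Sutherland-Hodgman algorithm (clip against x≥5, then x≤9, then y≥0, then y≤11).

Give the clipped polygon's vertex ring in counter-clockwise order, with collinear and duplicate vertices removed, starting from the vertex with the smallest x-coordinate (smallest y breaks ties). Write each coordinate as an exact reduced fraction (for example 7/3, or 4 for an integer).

Clipped polygon: [(5,99/13) (9,79/13) (9,11) (5,11)]

1. After x ≥ 5: [(5,309/16) (5,99/13) (17,3) (19,13) (16,20)]
2. After x ≤ 9: [(9,313/16) (5,309/16) (5,99/13) (9,79/13)]
3. After y ≥ 0: [(9,313/16) (5,309/16) (5,99/13) (9,79/13)]
4. After y ≤ 11: [(9,11) (5,11) (5,99/13) (9,79/13)]
5. Canonical ring: [(5,99/13) (9,79/13) (9,11) (5,11)]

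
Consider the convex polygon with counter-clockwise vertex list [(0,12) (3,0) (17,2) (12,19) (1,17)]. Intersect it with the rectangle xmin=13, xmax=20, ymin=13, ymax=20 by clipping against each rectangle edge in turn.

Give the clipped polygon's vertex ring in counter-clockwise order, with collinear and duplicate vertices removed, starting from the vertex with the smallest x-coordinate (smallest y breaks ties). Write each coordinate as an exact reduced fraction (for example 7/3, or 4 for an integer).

1. After x ≥ 13: [(13,10/7) (17,2) (13,78/5)]
2. After x ≤ 20: [(13,10/7) (17,2) (13,78/5)]
3. After y ≥ 13: [(13,13) (234/17,13) (13,78/5)]
4. After y ≤ 20: [(13,13) (234/17,13) (13,78/5)]
5. Canonical ring: [(13,13) (234/17,13) (13,78/5)]

Clipped polygon: [(13,13) (234/17,13) (13,78/5)]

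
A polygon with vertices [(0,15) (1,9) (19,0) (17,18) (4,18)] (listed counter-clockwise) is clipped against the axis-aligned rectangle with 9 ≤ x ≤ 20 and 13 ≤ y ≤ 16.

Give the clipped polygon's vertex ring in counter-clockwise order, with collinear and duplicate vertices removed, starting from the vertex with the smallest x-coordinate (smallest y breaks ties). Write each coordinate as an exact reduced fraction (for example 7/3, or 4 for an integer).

1. After x ≥ 9: [(9,5) (19,0) (17,18) (9,18)]
2. After x ≤ 20: [(9,5) (19,0) (17,18) (9,18)]
3. After y ≥ 13: [(9,13) (158/9,13) (17,18) (9,18)]
4. After y ≤ 16: [(9,16) (9,13) (158/9,13) (155/9,16)]
5. Canonical ring: [(9,13) (158/9,13) (155/9,16) (9,16)]

Clipped polygon: [(9,13) (158/9,13) (155/9,16) (9,16)]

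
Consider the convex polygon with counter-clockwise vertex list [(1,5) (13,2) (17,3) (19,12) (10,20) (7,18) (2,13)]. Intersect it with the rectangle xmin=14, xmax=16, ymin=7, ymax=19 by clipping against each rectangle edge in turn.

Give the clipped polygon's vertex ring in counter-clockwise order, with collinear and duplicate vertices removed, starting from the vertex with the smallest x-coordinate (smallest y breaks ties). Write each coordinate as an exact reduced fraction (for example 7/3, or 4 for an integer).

1. After x ≥ 14: [(14,9/4) (17,3) (19,12) (14,148/9)]
2. After x ≤ 16: [(14,9/4) (16,11/4) (16,44/3) (14,148/9)]
3. After y ≥ 7: [(14,7) (16,7) (16,44/3) (14,148/9)]
4. After y ≤ 19: [(14,7) (16,7) (16,44/3) (14,148/9)]
5. Canonical ring: [(14,7) (16,7) (16,44/3) (14,148/9)]

Clipped polygon: [(14,7) (16,7) (16,44/3) (14,148/9)]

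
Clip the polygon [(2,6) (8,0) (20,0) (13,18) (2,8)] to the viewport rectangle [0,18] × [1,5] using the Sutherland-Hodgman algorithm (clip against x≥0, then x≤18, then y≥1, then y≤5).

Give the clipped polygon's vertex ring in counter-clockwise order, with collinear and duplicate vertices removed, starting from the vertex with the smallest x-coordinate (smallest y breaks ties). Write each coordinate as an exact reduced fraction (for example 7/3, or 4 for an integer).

Clipped polygon: [(3,5) (7,1) (18,1) (18,5)]

1. After x ≥ 0: [(2,6) (8,0) (20,0) (13,18) (2,8)]
2. After x ≤ 18: [(2,6) (8,0) (18,0) (18,36/7) (13,18) (2,8)]
3. After y ≥ 1: [(2,6) (7,1) (18,1) (18,36/7) (13,18) (2,8)]
4. After y ≤ 5: [(3,5) (7,1) (18,1) (18,5)]
5. Canonical ring: [(3,5) (7,1) (18,1) (18,5)]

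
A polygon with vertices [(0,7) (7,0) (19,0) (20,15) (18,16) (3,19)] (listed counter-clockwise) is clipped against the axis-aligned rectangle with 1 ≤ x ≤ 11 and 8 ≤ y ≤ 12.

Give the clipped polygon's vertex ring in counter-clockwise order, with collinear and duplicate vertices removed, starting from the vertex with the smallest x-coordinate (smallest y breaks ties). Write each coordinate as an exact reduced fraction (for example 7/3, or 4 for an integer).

1. After x ≥ 1: [(1,11) (1,6) (7,0) (19,0) (20,15) (18,16) (3,19)]
2. After x ≤ 11: [(1,11) (1,6) (7,0) (11,0) (11,87/5) (3,19)]
3. After y ≥ 8: [(1,11) (1,8) (11,8) (11,87/5) (3,19)]
4. After y ≤ 12: [(5/4,12) (1,11) (1,8) (11,8) (11,12)]
5. Canonical ring: [(1,8) (11,8) (11,12) (5/4,12) (1,11)]

Clipped polygon: [(1,8) (11,8) (11,12) (5/4,12) (1,11)]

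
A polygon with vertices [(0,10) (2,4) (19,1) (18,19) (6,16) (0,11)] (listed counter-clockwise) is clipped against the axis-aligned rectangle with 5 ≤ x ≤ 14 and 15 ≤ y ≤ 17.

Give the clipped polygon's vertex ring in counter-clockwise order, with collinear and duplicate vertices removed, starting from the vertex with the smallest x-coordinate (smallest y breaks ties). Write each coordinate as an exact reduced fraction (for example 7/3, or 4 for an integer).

1. After x ≥ 5: [(5,59/17) (19,1) (18,19) (6,16) (5,91/6)]
2. After x ≤ 14: [(5,59/17) (14,32/17) (14,18) (6,16) (5,91/6)]
3. After y ≥ 15: [(5,15) (14,15) (14,18) (6,16) (5,91/6)]
4. After y ≤ 17: [(5,15) (14,15) (14,17) (10,17) (6,16) (5,91/6)]
5. Canonical ring: [(5,15) (14,15) (14,17) (10,17) (6,16) (5,91/6)]

Clipped polygon: [(5,15) (14,15) (14,17) (10,17) (6,16) (5,91/6)]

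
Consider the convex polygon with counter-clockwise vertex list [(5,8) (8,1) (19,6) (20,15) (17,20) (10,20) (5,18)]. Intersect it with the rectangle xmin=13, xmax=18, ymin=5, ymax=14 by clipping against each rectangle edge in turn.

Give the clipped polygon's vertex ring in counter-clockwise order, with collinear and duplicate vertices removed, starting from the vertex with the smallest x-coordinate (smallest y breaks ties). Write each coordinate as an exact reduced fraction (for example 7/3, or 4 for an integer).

1. After x ≥ 13: [(13,36/11) (19,6) (20,15) (17,20) (13,20)]
2. After x ≤ 18: [(13,36/11) (18,61/11) (18,55/3) (17,20) (13,20)]
3. After y ≥ 5: [(13,5) (84/5,5) (18,61/11) (18,55/3) (17,20) (13,20)]
4. After y ≤ 14: [(13,14) (13,5) (84/5,5) (18,61/11) (18,14)]
5. Canonical ring: [(13,5) (84/5,5) (18,61/11) (18,14) (13,14)]

Clipped polygon: [(13,5) (84/5,5) (18,61/11) (18,14) (13,14)]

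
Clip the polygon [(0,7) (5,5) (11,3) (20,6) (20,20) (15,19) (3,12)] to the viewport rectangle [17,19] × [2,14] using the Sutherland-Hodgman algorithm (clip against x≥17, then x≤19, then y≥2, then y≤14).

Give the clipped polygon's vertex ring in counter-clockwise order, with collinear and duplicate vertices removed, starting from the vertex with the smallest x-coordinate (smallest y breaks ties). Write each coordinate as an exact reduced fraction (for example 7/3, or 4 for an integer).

1. After x ≥ 17: [(17,5) (20,6) (20,20) (17,97/5)]
2. After x ≤ 19: [(17,5) (19,17/3) (19,99/5) (17,97/5)]
3. After y ≥ 2: [(17,5) (19,17/3) (19,99/5) (17,97/5)]
4. After y ≤ 14: [(17,14) (17,5) (19,17/3) (19,14)]
5. Canonical ring: [(17,5) (19,17/3) (19,14) (17,14)]

Clipped polygon: [(17,5) (19,17/3) (19,14) (17,14)]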